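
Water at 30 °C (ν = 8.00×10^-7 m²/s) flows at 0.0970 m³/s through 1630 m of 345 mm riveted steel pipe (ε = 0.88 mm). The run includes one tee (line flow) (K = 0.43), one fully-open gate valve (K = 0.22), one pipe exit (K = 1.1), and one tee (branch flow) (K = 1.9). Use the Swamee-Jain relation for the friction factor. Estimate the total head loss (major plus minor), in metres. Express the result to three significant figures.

H_L ≈ 6.80 m

V = 4Q/(πD²) = 1.038 m/s; V²/2g = 0.05488 m
Re = 4.47×10^5, ε/D = 0.00255 → f = 0.02547 (Swamee-Jain)
Major: h_f = f(L/D)·V²/2g = 0.02547·4725·0.05488 = 6.604 m
Minor: ΣK = 3.65; h_m = ΣK·V²/2g = 0.2003 m
Total H_L = 6.604 + 0.2003 = 6.805 m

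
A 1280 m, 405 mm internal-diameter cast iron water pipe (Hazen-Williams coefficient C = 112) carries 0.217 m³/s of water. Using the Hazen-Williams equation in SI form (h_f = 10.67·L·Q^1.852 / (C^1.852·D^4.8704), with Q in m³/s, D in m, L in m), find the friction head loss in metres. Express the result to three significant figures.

h_f ≈ 10.5 m

h_f = 10.67·1280·0.217^1.852 / (112^1.852·0.405^4.8704) = 10.55 m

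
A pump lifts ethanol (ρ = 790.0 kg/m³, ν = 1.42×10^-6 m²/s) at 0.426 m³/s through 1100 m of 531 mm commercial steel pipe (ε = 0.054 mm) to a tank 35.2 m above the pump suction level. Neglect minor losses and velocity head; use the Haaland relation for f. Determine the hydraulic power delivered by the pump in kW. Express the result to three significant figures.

V = 4Q/(πD²) = 1.924 m/s; Re = 7.19×10^5; ε/D = 1.02×10^-4; f = 0.01374
h_f = f(L/D)V²/2g = 5.370 m
Total head H = z + h_f = 35.2 + 5.370 = 40.57 m
P_hyd = ρgQH = 790.0·9.81·0.426·40.57 = 133.9 kW

P_hyd ≈ 134 kW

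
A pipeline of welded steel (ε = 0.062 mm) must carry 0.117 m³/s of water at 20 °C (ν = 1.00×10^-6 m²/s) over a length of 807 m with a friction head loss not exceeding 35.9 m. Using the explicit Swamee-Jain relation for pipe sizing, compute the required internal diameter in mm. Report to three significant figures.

Swamee-Jain (Type III): D = 0.66·[ε^1.25·(LQ²/(gh_f))^4.75 + ν·Q^9.4·(L/(gh_f))^5.2]^0.04
LQ²/(gh_f) = 0.03137; L/(gh_f) = 2.291
Term 1 = ε^1.25·(…)^4.75 = 3.97×10^-13; Term 2 = ν·Q^9.4·(…)^5.2 = 1.30×10^-13
D = 0.66·(3.97×10^-13 + 1.30×10^-13)^0.04 = 0.2130 m = 213 mm
Check: V = 3.28 m/s, Re = 6.99×10^5, f = 0.01596, h_f = 33.2 m ≈ 35.9 m ✓

D ≈ 213 mm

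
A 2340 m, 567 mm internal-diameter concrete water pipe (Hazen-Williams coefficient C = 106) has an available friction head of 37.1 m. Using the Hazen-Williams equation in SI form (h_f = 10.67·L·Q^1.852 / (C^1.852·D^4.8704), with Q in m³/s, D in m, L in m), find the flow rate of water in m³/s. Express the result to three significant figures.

Rearranging: Q = [h_f·C^1.852·D^4.8704 / (10.67·L)]^(1/1.852)
Q = [37.1·106^1.852·0.567^4.8704 / (10.67·2340)]^0.540 = 0.7084 m³/s

Q ≈ 0.708 m³/s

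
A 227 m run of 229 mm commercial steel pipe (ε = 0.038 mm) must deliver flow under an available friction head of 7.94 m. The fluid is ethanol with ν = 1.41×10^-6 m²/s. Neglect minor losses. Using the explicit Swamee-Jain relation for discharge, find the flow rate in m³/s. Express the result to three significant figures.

Swamee-Jain (Type II): Q = -0.965·√(gD⁵h_f/L)·ln[ε/(3.7D) + √(3.17ν²L/(gD³h_f))]
√(gD⁵h_f/L) = √(9.81·0.229⁵·7.94/227) = 0.01470
ε/(3.7D) = 4.48×10^-5; √(3.17ν²L/(gD³h_f)) = 3.91×10^-5
Q = -0.965·0.01470·ln(8.396×10^-5) = 0.1331 m³/s
Check: V = 3.23 m/s, Re = 5.25×10^5, f = 0.01511, h_f = 7.98 m ≈ 7.94 m ✓

Q ≈ 0.133 m³/s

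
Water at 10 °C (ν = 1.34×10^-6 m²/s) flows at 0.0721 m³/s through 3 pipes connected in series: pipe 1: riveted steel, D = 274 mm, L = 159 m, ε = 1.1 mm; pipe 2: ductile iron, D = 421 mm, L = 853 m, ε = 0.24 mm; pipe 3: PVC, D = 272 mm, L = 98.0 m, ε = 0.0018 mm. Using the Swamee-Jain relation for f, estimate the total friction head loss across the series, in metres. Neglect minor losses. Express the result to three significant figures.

H ≈ 2.25 m

Pipe 1: V = 1.223 m/s, Re = 2.50×10^5, ε/D = 0.00401, f = 0.02904, h_1 = f(L/D)V²/2g = 1.284 m
Pipe 2: V = 0.5179 m/s, Re = 1.63×10^5, ε/D = 5.70×10^-4, f = 0.01965, h_2 = f(L/D)V²/2g = 0.5444 m
Pipe 3: V = 1.241 m/s, Re = 2.52×10^5, ε/D = 6.62×10^-6, f = 0.01493, h_3 = f(L/D)V²/2g = 0.4220 m
Series → Q common, losses add: H = Σh = 2.251 m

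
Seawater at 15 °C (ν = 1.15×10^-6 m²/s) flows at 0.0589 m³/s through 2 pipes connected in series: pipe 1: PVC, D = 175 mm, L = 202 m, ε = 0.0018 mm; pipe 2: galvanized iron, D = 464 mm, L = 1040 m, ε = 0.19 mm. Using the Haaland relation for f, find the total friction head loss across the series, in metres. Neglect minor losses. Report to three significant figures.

Pipe 1: V = 2.449 m/s, Re = 3.73×10^5, ε/D = 1.03×10^-5, f = 0.01387, h_1 = f(L/D)V²/2g = 4.894 m
Pipe 2: V = 0.3483 m/s, Re = 1.41×10^5, ε/D = 4.09×10^-4, f = 0.01884, h_2 = f(L/D)V²/2g = 0.2612 m
Series → Q common, losses add: H = Σh = 5.155 m

H ≈ 5.16 m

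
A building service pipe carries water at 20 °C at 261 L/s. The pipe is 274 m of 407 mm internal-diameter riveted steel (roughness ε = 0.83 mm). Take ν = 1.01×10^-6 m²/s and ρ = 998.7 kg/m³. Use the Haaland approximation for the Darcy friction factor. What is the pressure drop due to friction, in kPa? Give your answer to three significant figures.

V = 4Q/(πD²) = 4·0.261/(π·0.407²) = 2.006 m/s
Re = VD/ν = 2.006·0.407/1.01×10^-6 = 8.08×10^5 → turbulent
ε/D = 0.83/407 = 0.00204
Haaland: f = 0.02379
h_f = f(L/D)V²/(2g) = 0.02379·(274/0.407)·2.006²/(2·9.81) = 3.285 m
Δp = ρg·h_f = 998.7·9.81·3.285 = 32.18 kPa

Δp ≈ 32.2 kPa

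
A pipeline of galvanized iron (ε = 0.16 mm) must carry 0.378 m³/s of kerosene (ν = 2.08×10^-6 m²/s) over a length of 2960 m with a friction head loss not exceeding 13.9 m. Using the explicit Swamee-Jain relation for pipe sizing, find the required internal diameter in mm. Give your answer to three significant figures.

Swamee-Jain (Type III): D = 0.66·[ε^1.25·(LQ²/(gh_f))^4.75 + ν·Q^9.4·(L/(gh_f))^5.2]^0.04
LQ²/(gh_f) = 3.102; L/(gh_f) = 21.71
Term 1 = ε^1.25·(…)^4.75 = 0.00389; Term 2 = ν·Q^9.4·(…)^5.2 = 0.00198
D = 0.66·(0.00389 + 0.00198)^0.04 = 0.5374 m = 537 mm
Check: V = 1.67 m/s, Re = 4.31×10^5, f = 0.01653, h_f = 12.9 m ≈ 13.9 m ✓

D ≈ 537 mm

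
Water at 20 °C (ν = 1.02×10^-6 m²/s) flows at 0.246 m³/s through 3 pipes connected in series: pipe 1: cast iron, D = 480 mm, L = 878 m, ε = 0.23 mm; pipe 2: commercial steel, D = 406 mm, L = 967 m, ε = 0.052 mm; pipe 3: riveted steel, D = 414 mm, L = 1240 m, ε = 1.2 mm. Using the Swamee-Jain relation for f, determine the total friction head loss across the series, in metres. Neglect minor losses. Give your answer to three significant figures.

H ≈ 22.6 m

Pipe 1: V = 1.359 m/s, Re = 6.40×10^5, ε/D = 4.79×10^-4, f = 0.01744, h_1 = f(L/D)V²/2g = 3.005 m
Pipe 2: V = 1.900 m/s, Re = 7.56×10^5, ε/D = 1.28×10^-4, f = 0.01421, h_2 = f(L/D)V²/2g = 6.230 m
Pipe 3: V = 1.827 m/s, Re = 7.42×10^5, ε/D = 0.00290, f = 0.02619, h_3 = f(L/D)V²/2g = 13.35 m
Series → Q common, losses add: H = Σh = 22.59 m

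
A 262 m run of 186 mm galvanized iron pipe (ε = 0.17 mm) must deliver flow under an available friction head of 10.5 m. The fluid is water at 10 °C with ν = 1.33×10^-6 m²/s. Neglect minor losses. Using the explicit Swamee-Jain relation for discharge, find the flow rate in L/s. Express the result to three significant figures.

Q ≈ 73.4 L/s

Swamee-Jain (Type II): Q = -0.965·√(gD⁵h_f/L)·ln[ε/(3.7D) + √(3.17ν²L/(gD³h_f))]
√(gD⁵h_f/L) = √(9.81·0.186⁵·10.5/262) = 0.009355
ε/(3.7D) = 2.47×10^-4; √(3.17ν²L/(gD³h_f)) = 4.71×10^-5
Q = -0.965·0.009355·ln(2.941×10^-4) = 0.07341 m³/s
Check: V = 2.70 m/s, Re = 3.78×10^5, f = 0.02018, h_f = 10.6 m ≈ 10.5 m ✓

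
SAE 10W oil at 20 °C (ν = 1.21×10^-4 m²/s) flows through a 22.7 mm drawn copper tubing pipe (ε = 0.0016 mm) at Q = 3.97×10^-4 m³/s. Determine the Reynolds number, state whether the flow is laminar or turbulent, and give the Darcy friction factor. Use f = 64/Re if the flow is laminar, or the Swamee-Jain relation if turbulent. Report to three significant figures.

V = 4Q/(πD²) = 0.9810 m/s
Re = VD/ν = 0.9810·0.0227/1.21×10^-4 = 184
Re < 2300 → laminar → f = 64/Re = 0.3478

Re ≈ 184; laminar; f = 64/Re ≈ 0.348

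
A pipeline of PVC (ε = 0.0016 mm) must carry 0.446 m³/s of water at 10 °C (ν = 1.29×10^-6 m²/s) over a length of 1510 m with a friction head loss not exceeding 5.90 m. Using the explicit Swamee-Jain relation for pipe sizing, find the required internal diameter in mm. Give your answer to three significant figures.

D ≈ 558 mm

Swamee-Jain (Type III): D = 0.66·[ε^1.25·(LQ²/(gh_f))^4.75 + ν·Q^9.4·(L/(gh_f))^5.2]^0.04
LQ²/(gh_f) = 5.190; L/(gh_f) = 26.09
Term 1 = ε^1.25·(…)^4.75 = 1.42×10^-4; Term 2 = ν·Q^9.4·(…)^5.2 = 0.0151
D = 0.66·(1.42×10^-4 + 0.0151)^0.04 = 0.5583 m = 558 mm
Check: V = 1.82 m/s, Re = 7.88×10^5, f = 0.01215, h_f = 5.56 m ≈ 5.90 m ✓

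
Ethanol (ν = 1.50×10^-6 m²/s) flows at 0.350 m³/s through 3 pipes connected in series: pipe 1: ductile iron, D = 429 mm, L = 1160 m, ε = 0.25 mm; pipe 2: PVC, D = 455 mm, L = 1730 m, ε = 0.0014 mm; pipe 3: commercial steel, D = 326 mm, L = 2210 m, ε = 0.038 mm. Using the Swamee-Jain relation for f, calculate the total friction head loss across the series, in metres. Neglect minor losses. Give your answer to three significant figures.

H ≈ 110 m

Pipe 1: V = 2.421 m/s, Re = 6.93×10^5, ε/D = 5.83×10^-4, f = 0.01804, h_1 = f(L/D)V²/2g = 14.58 m
Pipe 2: V = 2.153 m/s, Re = 6.53×10^5, ε/D = 3.08×10^-6, f = 0.01255, h_2 = f(L/D)V²/2g = 11.27 m
Pipe 3: V = 4.193 m/s, Re = 9.11×10^5, ε/D = 1.17×10^-4, f = 0.01385, h_3 = f(L/D)V²/2g = 84.12 m
Series → Q common, losses add: H = Σh = 110.0 m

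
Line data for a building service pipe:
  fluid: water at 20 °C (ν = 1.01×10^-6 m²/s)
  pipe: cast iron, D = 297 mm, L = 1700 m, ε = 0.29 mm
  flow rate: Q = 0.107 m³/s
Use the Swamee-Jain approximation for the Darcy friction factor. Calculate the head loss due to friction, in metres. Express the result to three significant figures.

V = 4Q/(πD²) = 4·0.107/(π·0.297²) = 1.544 m/s
Re = VD/ν = 1.544·0.297/1.01×10^-6 = 4.54×10^5 → turbulent
ε/D = 0.29/297 = 9.76×10^-4
Swamee-Jain: f = 0.02031
h_f = f(L/D)V²/(2g) = 0.02031·(1700/0.297)·1.544²/(2·9.81) = 14.14 m

h_f ≈ 14.1 m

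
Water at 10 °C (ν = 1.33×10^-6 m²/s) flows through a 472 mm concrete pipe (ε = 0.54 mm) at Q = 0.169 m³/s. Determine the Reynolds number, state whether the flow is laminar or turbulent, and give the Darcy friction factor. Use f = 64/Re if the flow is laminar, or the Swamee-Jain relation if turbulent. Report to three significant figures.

Re ≈ 3.43×10^5; turbulent; f ≈ 0.0212

V = 4Q/(πD²) = 0.9659 m/s
Re = VD/ν = 0.9659·0.472/1.33×10^-6 = 3.43×10^5
Re > 4000 → turbulent; ε/D = 0.00114
Swamee-Jain: f = 0.02121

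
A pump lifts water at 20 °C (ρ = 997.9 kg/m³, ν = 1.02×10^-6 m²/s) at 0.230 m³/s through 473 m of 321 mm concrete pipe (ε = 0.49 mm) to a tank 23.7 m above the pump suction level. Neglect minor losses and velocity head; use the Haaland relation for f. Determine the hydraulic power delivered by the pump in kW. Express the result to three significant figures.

P_hyd ≈ 83.5 kW

V = 4Q/(πD²) = 2.842 m/s; Re = 8.94×10^5; ε/D = 0.00153; f = 0.02209
h_f = f(L/D)V²/2g = 13.40 m
Total head H = z + h_f = 23.7 + 13.40 = 37.10 m
P_hyd = ρgQH = 997.9·9.81·0.230·37.10 = 83.53 kW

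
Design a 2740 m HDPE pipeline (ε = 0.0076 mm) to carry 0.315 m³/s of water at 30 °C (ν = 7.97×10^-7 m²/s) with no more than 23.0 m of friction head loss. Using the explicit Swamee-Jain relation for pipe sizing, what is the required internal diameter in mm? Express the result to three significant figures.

Swamee-Jain (Type III): D = 0.66·[ε^1.25·(LQ²/(gh_f))^4.75 + ν·Q^9.4·(L/(gh_f))^5.2]^0.04
LQ²/(gh_f) = 1.205; L/(gh_f) = 12.14
Term 1 = ε^1.25·(…)^4.75 = 9.67×10^-7; Term 2 = ν·Q^9.4·(…)^5.2 = 6.67×10^-6
D = 0.66·(9.67×10^-7 + 6.67×10^-6)^0.04 = 0.4120 m = 412 mm
Check: V = 2.36 m/s, Re = 1.22×10^6, f = 0.01172, h_f = 22.2 m ≈ 23.0 m ✓

D ≈ 412 mm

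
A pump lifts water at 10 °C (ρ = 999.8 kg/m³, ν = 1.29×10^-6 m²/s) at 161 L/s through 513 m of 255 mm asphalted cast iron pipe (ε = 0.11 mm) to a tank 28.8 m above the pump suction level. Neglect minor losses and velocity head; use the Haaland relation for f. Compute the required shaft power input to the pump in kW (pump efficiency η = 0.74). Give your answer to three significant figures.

V = 4Q/(πD²) = 3.153 m/s; Re = 6.23×10^5; ε/D = 4.31×10^-4; f = 0.01695
h_f = f(L/D)V²/2g = 17.28 m
Total head H = z + h_f = 28.8 + 17.28 = 46.08 m
P_hyd = ρgQH = 999.8·9.81·0.161·46.08 = 72.76 kW
P_shaft = P_hyd/η = 72.76/0.74 = 98.32 kW

P_shaft ≈ 98.3 kW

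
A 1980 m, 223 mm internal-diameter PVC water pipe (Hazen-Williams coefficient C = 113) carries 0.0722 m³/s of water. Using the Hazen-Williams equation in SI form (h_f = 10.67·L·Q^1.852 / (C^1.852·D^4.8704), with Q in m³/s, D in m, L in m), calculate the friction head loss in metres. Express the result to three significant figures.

h_f ≈ 38.2 m

h_f = 10.67·1980·0.0722^1.852 / (113^1.852·0.223^4.8704) = 38.24 m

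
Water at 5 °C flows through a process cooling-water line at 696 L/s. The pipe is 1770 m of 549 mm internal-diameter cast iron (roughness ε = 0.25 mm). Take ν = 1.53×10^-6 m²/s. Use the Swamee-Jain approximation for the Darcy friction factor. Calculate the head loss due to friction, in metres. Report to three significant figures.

V = 4Q/(πD²) = 4·0.696/(π·0.549²) = 2.940 m/s
Re = VD/ν = 2.940·0.549/1.53×10^-6 = 1.06×10^6 → turbulent
ε/D = 0.25/549 = 4.55×10^-4
Swamee-Jain: f = 0.01696
h_f = f(L/D)V²/(2g) = 0.01696·(1770/0.549)·2.940²/(2·9.81) = 24.10 m

h_f ≈ 24.1 m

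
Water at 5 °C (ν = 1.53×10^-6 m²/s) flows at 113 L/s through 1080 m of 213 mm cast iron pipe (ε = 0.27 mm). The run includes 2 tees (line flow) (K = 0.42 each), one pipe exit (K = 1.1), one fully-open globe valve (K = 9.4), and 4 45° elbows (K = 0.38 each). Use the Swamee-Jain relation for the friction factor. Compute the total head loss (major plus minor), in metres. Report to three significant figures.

V = 4Q/(πD²) = 3.171 m/s; V²/2g = 0.5126 m
Re = 4.41×10^5, ε/D = 0.00127 → f = 0.02152 (Swamee-Jain)
Major: h_f = f(L/D)·V²/2g = 0.02152·5070·0.5126 = 55.92 m
Minor: ΣK = 12.9; h_m = ΣK·V²/2g = 6.592 m
Total H_L = 55.92 + 6.592 = 62.51 m

H_L ≈ 62.5 m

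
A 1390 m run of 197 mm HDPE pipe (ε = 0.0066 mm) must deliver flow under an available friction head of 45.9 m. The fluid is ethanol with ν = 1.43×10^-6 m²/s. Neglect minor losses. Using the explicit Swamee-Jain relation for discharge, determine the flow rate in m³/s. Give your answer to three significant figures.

Swamee-Jain (Type II): Q = -0.965·√(gD⁵h_f/L)·ln[ε/(3.7D) + √(3.17ν²L/(gD³h_f))]
√(gD⁵h_f/L) = √(9.81·0.197⁵·45.9/1390) = 0.009804
ε/(3.7D) = 9.05×10^-6; √(3.17ν²L/(gD³h_f)) = 5.12×10^-5
Q = -0.965·0.009804·ln(6.022×10^-5) = 0.09194 m³/s
Check: V = 3.02 m/s, Re = 4.16×10^5, f = 0.01400, h_f = 45.8 m ≈ 45.9 m ✓

Q ≈ 0.0919 m³/s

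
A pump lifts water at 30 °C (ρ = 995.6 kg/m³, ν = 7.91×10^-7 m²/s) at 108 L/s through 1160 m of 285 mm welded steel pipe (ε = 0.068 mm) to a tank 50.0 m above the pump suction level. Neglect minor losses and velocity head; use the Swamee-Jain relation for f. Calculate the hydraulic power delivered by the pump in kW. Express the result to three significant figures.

P_hyd ≈ 62.5 kW

V = 4Q/(πD²) = 1.693 m/s; Re = 6.10×10^5; ε/D = 2.39×10^-4; f = 0.01563
h_f = f(L/D)V²/2g = 9.293 m
Total head H = z + h_f = 50.0 + 9.293 = 59.29 m
P_hyd = ρgQH = 995.6·9.81·0.108·59.29 = 62.54 kW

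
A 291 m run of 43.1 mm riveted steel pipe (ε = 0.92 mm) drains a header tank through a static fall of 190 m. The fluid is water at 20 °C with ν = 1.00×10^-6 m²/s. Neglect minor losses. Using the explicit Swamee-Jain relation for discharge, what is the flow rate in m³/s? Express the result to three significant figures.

Swamee-Jain (Type II): Q = -0.965·√(gD⁵h_f/L)·ln[ε/(3.7D) + √(3.17ν²L/(gD³h_f))]
√(gD⁵h_f/L) = √(9.81·0.0431⁵·190/291) = 9.760×10^-4
ε/(3.7D) = 0.00577; √(3.17ν²L/(gD³h_f)) = 7.86×10^-5
Q = -0.965·9.760×10^-4·ln(0.005848) = 0.004843 m³/s
Check: V = 3.32 m/s, Re = 1.43×10^5, f = 0.05031, h_f = 191 m ≈ 190 m ✓

Q ≈ 0.00484 m³/s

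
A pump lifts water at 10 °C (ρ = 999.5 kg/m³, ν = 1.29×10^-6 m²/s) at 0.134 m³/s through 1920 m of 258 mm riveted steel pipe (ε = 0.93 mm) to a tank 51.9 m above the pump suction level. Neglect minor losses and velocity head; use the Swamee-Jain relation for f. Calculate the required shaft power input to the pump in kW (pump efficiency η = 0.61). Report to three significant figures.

V = 4Q/(πD²) = 2.563 m/s; Re = 5.13×10^5; ε/D = 0.00360; f = 0.02791
h_f = f(L/D)V²/2g = 69.54 m
Total head H = z + h_f = 51.9 + 69.54 = 121.4 m
P_hyd = ρgQH = 999.5·9.81·0.134·121.4 = 159.6 kW
P_shaft = P_hyd/η = 159.6/0.61 = 261.6 kW

P_shaft ≈ 262 kW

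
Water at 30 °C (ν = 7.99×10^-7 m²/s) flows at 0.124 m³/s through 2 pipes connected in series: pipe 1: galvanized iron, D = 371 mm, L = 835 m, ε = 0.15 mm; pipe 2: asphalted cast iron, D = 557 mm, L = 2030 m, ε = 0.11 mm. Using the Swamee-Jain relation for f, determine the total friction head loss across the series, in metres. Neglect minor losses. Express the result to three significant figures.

Pipe 1: V = 1.147 m/s, Re = 5.33×10^5, ε/D = 4.04×10^-4, f = 0.01709, h_1 = f(L/D)V²/2g = 2.579 m
Pipe 2: V = 0.5089 m/s, Re = 3.55×10^5, ε/D = 1.97×10^-4, f = 0.01600, h_2 = f(L/D)V²/2g = 0.7696 m
Series → Q common, losses add: H = Σh = 3.348 m

H ≈ 3.35 m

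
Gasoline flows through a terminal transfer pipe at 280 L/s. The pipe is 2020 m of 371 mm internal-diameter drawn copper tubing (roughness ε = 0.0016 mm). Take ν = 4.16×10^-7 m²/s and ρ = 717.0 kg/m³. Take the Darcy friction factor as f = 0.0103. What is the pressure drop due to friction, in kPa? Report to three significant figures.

V = 4Q/(πD²) = 4·0.280/(π·0.371²) = 2.590 m/s
h_f = f(L/D)V²/(2g) = 0.01030·(2020/0.371)·2.590²/(2·9.81) = 19.18 m
Δp = ρg·h_f = 717.0·9.81·19.18 = 134.9 kPa

Δp ≈ 135 kPa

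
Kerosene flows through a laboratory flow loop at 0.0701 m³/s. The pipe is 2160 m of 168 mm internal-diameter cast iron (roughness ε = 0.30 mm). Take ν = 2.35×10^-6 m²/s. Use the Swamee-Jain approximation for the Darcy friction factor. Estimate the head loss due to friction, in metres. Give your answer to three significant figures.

V = 4Q/(πD²) = 4·0.0701/(π·0.168²) = 3.162 m/s
Re = VD/ν = 3.162·0.168/2.35×10^-6 = 2.26×10^5 → turbulent
ε/D = 0.30/168 = 0.00179
Swamee-Jain: f = 0.02375
h_f = f(L/D)V²/(2g) = 0.02375·(2160/0.168)·3.162²/(2·9.81) = 155.7 m

h_f ≈ 156 m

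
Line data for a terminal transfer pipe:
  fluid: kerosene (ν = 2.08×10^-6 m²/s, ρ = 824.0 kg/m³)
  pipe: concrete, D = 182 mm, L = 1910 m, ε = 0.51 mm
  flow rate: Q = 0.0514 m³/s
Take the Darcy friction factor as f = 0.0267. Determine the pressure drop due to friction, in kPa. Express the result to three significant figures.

Δp ≈ 451 kPa

V = 4Q/(πD²) = 4·0.0514/(π·0.182²) = 1.976 m/s
h_f = f(L/D)V²/(2g) = 0.02670·(1910/0.182)·1.976²/(2·9.81) = 55.75 m
Δp = ρg·h_f = 824.0·9.81·55.75 = 450.6 kPa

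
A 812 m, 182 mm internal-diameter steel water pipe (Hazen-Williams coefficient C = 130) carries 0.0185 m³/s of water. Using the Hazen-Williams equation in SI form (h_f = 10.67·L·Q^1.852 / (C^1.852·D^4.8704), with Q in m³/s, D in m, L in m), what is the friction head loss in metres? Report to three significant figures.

h_f = 10.67·812·0.0185^1.852 / (130^1.852·0.182^4.8704) = 2.614 m

h_f ≈ 2.61 m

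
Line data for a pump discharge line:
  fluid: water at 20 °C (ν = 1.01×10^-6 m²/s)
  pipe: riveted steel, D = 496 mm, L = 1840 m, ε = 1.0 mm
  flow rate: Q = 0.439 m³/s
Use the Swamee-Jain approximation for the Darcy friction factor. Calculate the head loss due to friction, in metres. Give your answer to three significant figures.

V = 4Q/(πD²) = 4·0.439/(π·0.496²) = 2.272 m/s
Re = VD/ν = 2.272·0.496/1.01×10^-6 = 1.12×10^6 → turbulent
ε/D = 1.0/496 = 0.00202
Swamee-Jain: f = 0.02371
h_f = f(L/D)V²/(2g) = 0.02371·(1840/0.496)·2.272²/(2·9.81) = 23.14 m

h_f ≈ 23.1 m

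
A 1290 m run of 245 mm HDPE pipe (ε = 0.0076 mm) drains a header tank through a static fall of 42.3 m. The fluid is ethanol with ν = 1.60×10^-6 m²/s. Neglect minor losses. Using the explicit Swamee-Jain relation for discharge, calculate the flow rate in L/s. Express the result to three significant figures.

Swamee-Jain (Type II): Q = -0.965·√(gD⁵h_f/L)·ln[ε/(3.7D) + √(3.17ν²L/(gD³h_f))]
√(gD⁵h_f/L) = √(9.81·0.245⁵·42.3/1290) = 0.01685
ε/(3.7D) = 8.38×10^-6; √(3.17ν²L/(gD³h_f)) = 4.14×10^-5
Q = -0.965·0.01685·ln(4.980×10^-5) = 0.1611 m³/s
Check: V = 3.42 m/s, Re = 5.23×10^5, f = 0.01348, h_f = 42.2 m ≈ 42.3 m ✓

Q ≈ 161 L/s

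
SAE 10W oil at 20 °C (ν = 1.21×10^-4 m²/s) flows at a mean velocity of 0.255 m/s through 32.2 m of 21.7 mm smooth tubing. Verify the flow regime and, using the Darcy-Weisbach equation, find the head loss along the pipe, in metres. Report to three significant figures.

h_f ≈ 6.88 m

Re = VD/ν = 0.255·0.02170/1.21×10^-4 = 45.7 → laminar (Re < 2300)
f = 64/Re = 1.399
h_f = f(L/D)V²/(2g) = 1.399·(32.2/0.02170)·0.255²/(2·9.81) = 6.882 m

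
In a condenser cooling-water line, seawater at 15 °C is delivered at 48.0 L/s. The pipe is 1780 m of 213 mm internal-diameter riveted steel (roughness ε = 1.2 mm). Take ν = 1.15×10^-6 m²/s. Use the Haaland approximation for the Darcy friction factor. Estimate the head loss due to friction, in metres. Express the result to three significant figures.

h_f ≈ 24.6 m

V = 4Q/(πD²) = 4·0.0480/(π·0.213²) = 1.347 m/s
Re = VD/ν = 1.347·0.213/1.15×10^-6 = 2.50×10^5 → turbulent
ε/D = 1.2/213 = 0.00563
Haaland: f = 0.03188
h_f = f(L/D)V²/(2g) = 0.03188·(1780/0.213)·1.347²/(2·9.81) = 24.64 m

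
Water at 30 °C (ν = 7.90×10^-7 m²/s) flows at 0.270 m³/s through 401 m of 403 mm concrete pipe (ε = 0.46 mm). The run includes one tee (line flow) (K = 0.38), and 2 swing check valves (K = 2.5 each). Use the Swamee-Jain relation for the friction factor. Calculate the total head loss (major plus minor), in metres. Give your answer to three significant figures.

H_L ≈ 5.91 m

V = 4Q/(πD²) = 2.117 m/s; V²/2g = 0.2284 m
Re = 1.08×10^6, ε/D = 0.00114 → f = 0.02062 (Swamee-Jain)
Major: h_f = f(L/D)·V²/2g = 0.02062·995.0·0.2284 = 4.686 m
Minor: ΣK = 5.38; h_m = ΣK·V²/2g = 1.229 m
Total H_L = 4.686 + 1.229 = 5.915 m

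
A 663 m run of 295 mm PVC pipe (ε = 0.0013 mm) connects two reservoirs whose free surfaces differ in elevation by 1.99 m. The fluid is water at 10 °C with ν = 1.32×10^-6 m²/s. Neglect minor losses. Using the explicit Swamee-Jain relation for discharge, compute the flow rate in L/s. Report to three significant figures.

Q ≈ 73.2 L/s

Swamee-Jain (Type II): Q = -0.965·√(gD⁵h_f/L)·ln[ε/(3.7D) + √(3.17ν²L/(gD³h_f))]
√(gD⁵h_f/L) = √(9.81·0.295⁵·1.99/663) = 0.008111
ε/(3.7D) = 1.19×10^-6; √(3.17ν²L/(gD³h_f)) = 8.55×10^-5
Q = -0.965·0.008111·ln(8.667×10^-5) = 0.07321 m³/s
Check: V = 1.07 m/s, Re = 2.39×10^5, f = 0.01505, h_f = 1.98 m ≈ 1.99 m ✓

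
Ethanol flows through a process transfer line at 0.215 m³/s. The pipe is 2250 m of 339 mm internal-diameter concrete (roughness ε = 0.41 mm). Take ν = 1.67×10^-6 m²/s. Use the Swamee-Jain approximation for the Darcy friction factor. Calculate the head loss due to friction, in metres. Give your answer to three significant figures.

h_f ≈ 40.8 m

V = 4Q/(πD²) = 4·0.215/(π·0.339²) = 2.382 m/s
Re = VD/ν = 2.382·0.339/1.67×10^-6 = 4.84×10^5 → turbulent
ε/D = 0.41/339 = 0.00121
Swamee-Jain: f = 0.02124
h_f = f(L/D)V²/(2g) = 0.02124·(2250/0.339)·2.382²/(2·9.81) = 40.77 m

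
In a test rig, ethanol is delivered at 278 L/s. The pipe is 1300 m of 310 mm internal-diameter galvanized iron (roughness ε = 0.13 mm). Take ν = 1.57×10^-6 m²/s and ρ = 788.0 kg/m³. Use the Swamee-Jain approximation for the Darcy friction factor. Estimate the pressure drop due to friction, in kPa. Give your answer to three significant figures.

V = 4Q/(πD²) = 4·0.278/(π·0.310²) = 3.683 m/s
Re = VD/ν = 3.683·0.310/1.57×10^-6 = 7.27×10^5 → turbulent
ε/D = 0.13/310 = 4.19×10^-4
Swamee-Jain: f = 0.01693
h_f = f(L/D)V²/(2g) = 0.01693·(1300/0.310)·3.683²/(2·9.81) = 49.10 m
Δp = ρg·h_f = 788.0·9.81·49.10 = 379.6 kPa

Δp ≈ 380 kPa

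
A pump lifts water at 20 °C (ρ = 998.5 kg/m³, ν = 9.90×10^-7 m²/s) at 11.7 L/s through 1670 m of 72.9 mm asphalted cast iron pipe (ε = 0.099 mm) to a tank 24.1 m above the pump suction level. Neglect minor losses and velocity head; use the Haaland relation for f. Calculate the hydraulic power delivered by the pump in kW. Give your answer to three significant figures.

V = 4Q/(πD²) = 2.803 m/s; Re = 2.06×10^5; ε/D = 0.00136; f = 0.02221
h_f = f(L/D)V²/2g = 203.8 m
Total head H = z + h_f = 24.1 + 203.8 = 227.9 m
P_hyd = ρgQH = 998.5·9.81·0.0117·227.9 = 26.11 kW

P_hyd ≈ 26.1 kW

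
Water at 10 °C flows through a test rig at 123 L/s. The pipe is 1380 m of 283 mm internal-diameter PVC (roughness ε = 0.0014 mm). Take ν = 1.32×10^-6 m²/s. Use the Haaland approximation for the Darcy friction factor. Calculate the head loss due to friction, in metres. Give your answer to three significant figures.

V = 4Q/(πD²) = 4·0.123/(π·0.283²) = 1.955 m/s
Re = VD/ν = 1.955·0.283/1.32×10^-6 = 4.19×10^5 → turbulent
ε/D = 0.0014/283 = 4.95×10^-6
Haaland: f = 0.01353
h_f = f(L/D)V²/(2g) = 0.01353·(1380/0.283)·1.955²/(2·9.81) = 12.86 m

h_f ≈ 12.9 m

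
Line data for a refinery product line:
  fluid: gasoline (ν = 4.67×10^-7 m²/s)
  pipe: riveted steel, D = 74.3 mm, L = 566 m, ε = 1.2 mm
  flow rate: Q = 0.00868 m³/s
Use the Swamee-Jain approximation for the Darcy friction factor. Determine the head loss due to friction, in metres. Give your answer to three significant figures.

h_f ≈ 70.2 m

V = 4Q/(πD²) = 4·0.00868/(π·0.0743²) = 2.002 m/s
Re = VD/ν = 2.002·0.0743/4.67×10^-7 = 3.19×10^5 → turbulent
ε/D = 1.2/74.3 = 0.0162
Swamee-Jain: f = 0.04513
h_f = f(L/D)V²/(2g) = 0.04513·(566/0.0743)·2.002²/(2·9.81) = 70.22 m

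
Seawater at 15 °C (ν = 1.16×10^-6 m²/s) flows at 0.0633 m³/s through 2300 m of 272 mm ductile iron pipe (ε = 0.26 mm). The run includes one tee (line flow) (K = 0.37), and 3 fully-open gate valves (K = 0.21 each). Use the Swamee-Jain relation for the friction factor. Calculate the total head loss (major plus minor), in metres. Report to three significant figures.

H_L ≈ 10.7 m

V = 4Q/(πD²) = 1.089 m/s; V²/2g = 0.06049 m
Re = 2.55×10^5, ε/D = 9.56×10^-4 → f = 0.02072 (Swamee-Jain)
Major: h_f = f(L/D)·V²/2g = 0.02072·8456·0.06049 = 10.60 m
Minor: ΣK = 1.00; h_m = ΣK·V²/2g = 0.06049 m
Total H_L = 10.60 + 0.06049 = 10.66 m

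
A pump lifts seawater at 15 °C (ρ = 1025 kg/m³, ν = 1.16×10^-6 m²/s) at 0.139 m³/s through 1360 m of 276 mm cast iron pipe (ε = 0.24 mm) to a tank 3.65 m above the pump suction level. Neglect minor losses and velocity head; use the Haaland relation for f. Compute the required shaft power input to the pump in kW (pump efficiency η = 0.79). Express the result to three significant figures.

V = 4Q/(πD²) = 2.323 m/s; Re = 5.53×10^5; ε/D = 8.70×10^-4; f = 0.01955
h_f = f(L/D)V²/2g = 26.50 m
Total head H = z + h_f = 3.65 + 26.50 = 30.15 m
P_hyd = ρgQH = 1025·9.81·0.139·30.15 = 42.14 kW
P_shaft = P_hyd/η = 42.14/0.79 = 53.34 kW

P_shaft ≈ 53.3 kW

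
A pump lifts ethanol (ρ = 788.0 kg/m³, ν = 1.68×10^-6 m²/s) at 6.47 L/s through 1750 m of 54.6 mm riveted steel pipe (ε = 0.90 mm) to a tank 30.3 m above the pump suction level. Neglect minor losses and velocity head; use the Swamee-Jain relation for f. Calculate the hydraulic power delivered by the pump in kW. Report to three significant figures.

V = 4Q/(πD²) = 2.763 m/s; Re = 8.98×10^4; ε/D = 0.0165; f = 0.04597
h_f = f(L/D)V²/2g = 573.4 m
Total head H = z + h_f = 30.3 + 573.4 = 603.7 m
P_hyd = ρgQH = 788.0·9.81·0.00647·603.7 = 30.19 kW

P_hyd ≈ 30.2 kW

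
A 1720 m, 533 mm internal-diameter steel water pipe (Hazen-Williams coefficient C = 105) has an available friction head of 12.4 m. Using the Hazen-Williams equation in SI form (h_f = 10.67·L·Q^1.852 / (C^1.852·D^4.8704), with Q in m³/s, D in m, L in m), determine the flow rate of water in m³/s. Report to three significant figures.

Q ≈ 0.390 m³/s

Rearranging: Q = [h_f·C^1.852·D^4.8704 / (10.67·L)]^(1/1.852)
Q = [12.4·105^1.852·0.533^4.8704 / (10.67·1720)]^0.540 = 0.3897 m³/s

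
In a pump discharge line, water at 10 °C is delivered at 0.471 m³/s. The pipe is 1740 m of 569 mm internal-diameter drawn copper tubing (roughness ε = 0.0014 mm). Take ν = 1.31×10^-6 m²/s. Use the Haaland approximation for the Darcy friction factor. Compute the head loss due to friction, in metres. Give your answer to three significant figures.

h_f ≈ 6.45 m

V = 4Q/(πD²) = 4·0.471/(π·0.569²) = 1.852 m/s
Re = VD/ν = 1.852·0.569/1.31×10^-6 = 8.05×10^5 → turbulent
ε/D = 0.0014/569 = 2.46×10^-6
Haaland: f = 0.01206
h_f = f(L/D)V²/(2g) = 0.01206·(1740/0.569)·1.852²/(2·9.81) = 6.447 m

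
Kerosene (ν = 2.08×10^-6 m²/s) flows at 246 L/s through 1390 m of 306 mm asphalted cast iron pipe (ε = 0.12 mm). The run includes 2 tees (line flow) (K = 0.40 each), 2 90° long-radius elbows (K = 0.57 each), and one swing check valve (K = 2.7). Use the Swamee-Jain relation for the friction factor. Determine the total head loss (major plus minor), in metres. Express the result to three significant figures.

H_L ≈ 46.9 m

V = 4Q/(πD²) = 3.345 m/s; V²/2g = 0.5703 m
Re = 4.92×10^5, ε/D = 3.92×10^-4 → f = 0.01708 (Swamee-Jain)
Major: h_f = f(L/D)·V²/2g = 0.01708·4542·0.5703 = 44.24 m
Minor: ΣK = 4.64; h_m = ΣK·V²/2g = 2.646 m
Total H_L = 44.24 + 2.646 = 46.89 m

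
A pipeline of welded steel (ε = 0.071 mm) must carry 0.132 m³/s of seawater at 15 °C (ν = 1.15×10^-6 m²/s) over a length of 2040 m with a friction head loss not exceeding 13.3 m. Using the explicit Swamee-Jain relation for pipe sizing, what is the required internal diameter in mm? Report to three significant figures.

Swamee-Jain (Type III): D = 0.66·[ε^1.25·(LQ²/(gh_f))^4.75 + ν·Q^9.4·(L/(gh_f))^5.2]^0.04
LQ²/(gh_f) = 0.2724; L/(gh_f) = 15.64
Term 1 = ε^1.25·(…)^4.75 = 1.35×10^-8; Term 2 = ν·Q^9.4·(…)^5.2 = 1.01×10^-8
D = 0.66·(1.35×10^-8 + 1.01×10^-8)^0.04 = 0.3269 m = 327 mm
Check: V = 1.57 m/s, Re = 4.47×10^5, f = 0.01582, h_f = 12.4 m ≈ 13.3 m ✓

D ≈ 327 mm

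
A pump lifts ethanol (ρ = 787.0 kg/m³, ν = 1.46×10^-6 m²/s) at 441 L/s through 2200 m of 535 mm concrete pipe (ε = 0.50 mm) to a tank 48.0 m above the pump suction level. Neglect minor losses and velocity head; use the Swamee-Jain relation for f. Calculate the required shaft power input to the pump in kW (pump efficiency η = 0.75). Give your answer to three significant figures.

V = 4Q/(πD²) = 1.962 m/s; Re = 7.19×10^5; ε/D = 9.35×10^-4; f = 0.01986
h_f = f(L/D)V²/2g = 16.02 m
Total head H = z + h_f = 48.0 + 16.02 = 64.02 m
P_hyd = ρgQH = 787.0·9.81·0.441·64.02 = 218.0 kW
P_shaft = P_hyd/η = 218.0/0.75 = 290.6 kW

P_shaft ≈ 291 kW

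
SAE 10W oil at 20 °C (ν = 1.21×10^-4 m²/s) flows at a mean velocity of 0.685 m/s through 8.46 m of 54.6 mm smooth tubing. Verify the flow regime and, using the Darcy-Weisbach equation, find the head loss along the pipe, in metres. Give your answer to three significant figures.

h_f ≈ 0.767 m

Re = VD/ν = 0.685·0.05460/1.21×10^-4 = 309 → laminar (Re < 2300)
f = 64/Re = 0.2071
h_f = f(L/D)V²/(2g) = 0.2071·(8.46/0.05460)·0.685²/(2·9.81) = 0.7673 m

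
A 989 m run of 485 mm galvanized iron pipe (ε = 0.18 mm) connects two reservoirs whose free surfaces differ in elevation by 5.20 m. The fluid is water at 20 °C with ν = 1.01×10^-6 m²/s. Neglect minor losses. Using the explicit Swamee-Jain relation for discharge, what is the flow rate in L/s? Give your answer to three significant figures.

Swamee-Jain (Type II): Q = -0.965·√(gD⁵h_f/L)·ln[ε/(3.7D) + √(3.17ν²L/(gD³h_f))]
√(gD⁵h_f/L) = √(9.81·0.485⁵·5.20/989) = 0.03720
ε/(3.7D) = 1.00×10^-4; √(3.17ν²L/(gD³h_f)) = 2.34×10^-5
Q = -0.965·0.03720·ln(1.237×10^-4) = 0.3230 m³/s
Check: V = 1.75 m/s, Re = 8.40×10^5, f = 0.01647, h_f = 5.23 m ≈ 5.20 m ✓

Q ≈ 323 L/s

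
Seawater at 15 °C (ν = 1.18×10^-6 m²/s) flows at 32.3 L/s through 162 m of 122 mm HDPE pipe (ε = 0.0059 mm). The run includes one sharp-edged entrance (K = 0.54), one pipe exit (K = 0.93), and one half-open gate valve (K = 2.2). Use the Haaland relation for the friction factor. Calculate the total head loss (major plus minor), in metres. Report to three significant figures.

V = 4Q/(πD²) = 2.763 m/s; V²/2g = 0.3891 m
Re = 2.86×10^5, ε/D = 4.84×10^-5 → f = 0.01488 (Haaland)
Major: h_f = f(L/D)·V²/2g = 0.01488·1328·0.3891 = 7.691 m
Minor: ΣK = 3.67; h_m = ΣK·V²/2g = 1.428 m
Total H_L = 7.691 + 1.428 = 9.119 m

H_L ≈ 9.12 m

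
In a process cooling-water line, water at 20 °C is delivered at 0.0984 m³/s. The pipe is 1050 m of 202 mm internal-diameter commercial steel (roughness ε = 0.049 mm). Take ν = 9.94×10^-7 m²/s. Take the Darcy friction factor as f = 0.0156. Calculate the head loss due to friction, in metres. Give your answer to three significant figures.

h_f ≈ 39.0 m

V = 4Q/(πD²) = 4·0.0984/(π·0.202²) = 3.070 m/s
h_f = f(L/D)V²/(2g) = 0.01560·(1050/0.202)·3.070²/(2·9.81) = 38.96 m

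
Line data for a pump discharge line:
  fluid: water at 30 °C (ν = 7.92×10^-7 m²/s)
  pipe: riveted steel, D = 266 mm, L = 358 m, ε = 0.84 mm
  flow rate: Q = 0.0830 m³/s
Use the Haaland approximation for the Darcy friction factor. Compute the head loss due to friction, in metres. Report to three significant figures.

V = 4Q/(πD²) = 4·0.0830/(π·0.266²) = 1.494 m/s
Re = VD/ν = 1.494·0.266/7.92×10^-7 = 5.02×10^5 → turbulent
ε/D = 0.84/266 = 0.00316
Haaland: f = 0.02683
h_f = f(L/D)V²/(2g) = 0.02683·(358/0.266)·1.494²/(2·9.81) = 4.106 m

h_f ≈ 4.11 m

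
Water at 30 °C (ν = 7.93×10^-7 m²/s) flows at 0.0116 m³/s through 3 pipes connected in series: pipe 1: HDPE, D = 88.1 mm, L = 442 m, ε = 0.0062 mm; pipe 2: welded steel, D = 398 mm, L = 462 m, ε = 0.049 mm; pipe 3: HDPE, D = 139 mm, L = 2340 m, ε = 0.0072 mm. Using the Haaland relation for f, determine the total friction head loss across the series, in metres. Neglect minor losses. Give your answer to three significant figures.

H ≈ 23.2 m

Pipe 1: V = 1.903 m/s, Re = 2.11×10^5, ε/D = 7.04×10^-5, f = 0.01583, h_1 = f(L/D)V²/2g = 14.66 m
Pipe 2: V = 0.09324 m/s, Re = 4.68×10^4, ε/D = 1.23×10^-4, f = 0.02136, h_2 = f(L/D)V²/2g = 0.01099 m
Pipe 3: V = 0.7644 m/s, Re = 1.34×10^5, ε/D = 5.18×10^-5, f = 0.01705, h_3 = f(L/D)V²/2g = 8.547 m
Series → Q common, losses add: H = Σh = 23.21 m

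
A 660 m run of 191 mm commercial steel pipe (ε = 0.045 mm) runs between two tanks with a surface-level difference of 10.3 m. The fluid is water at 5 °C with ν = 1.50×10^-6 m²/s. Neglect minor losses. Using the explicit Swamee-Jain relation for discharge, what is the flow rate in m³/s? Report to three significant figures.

Swamee-Jain (Type II): Q = -0.965·√(gD⁵h_f/L)·ln[ε/(3.7D) + √(3.17ν²L/(gD³h_f))]
√(gD⁵h_f/L) = √(9.81·0.191⁵·10.3/660) = 0.006238
ε/(3.7D) = 6.37×10^-5; √(3.17ν²L/(gD³h_f)) = 8.18×10^-5
Q = -0.965·0.006238·ln(1.454×10^-4) = 0.05319 m³/s
Check: V = 1.86 m/s, Re = 2.36×10^5, f = 0.01703, h_f = 10.3 m ≈ 10.3 m ✓

Q ≈ 0.0532 m³/s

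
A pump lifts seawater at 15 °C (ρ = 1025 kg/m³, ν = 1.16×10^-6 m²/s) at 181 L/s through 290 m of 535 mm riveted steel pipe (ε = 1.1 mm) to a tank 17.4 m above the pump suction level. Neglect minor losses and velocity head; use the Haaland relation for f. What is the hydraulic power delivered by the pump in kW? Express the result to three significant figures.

V = 4Q/(πD²) = 0.8052 m/s; Re = 3.71×10^5; ε/D = 0.00206; f = 0.02406
h_f = f(L/D)V²/2g = 0.4310 m
Total head H = z + h_f = 17.4 + 0.4310 = 17.83 m
P_hyd = ρgQH = 1025·9.81·0.181·17.83 = 32.45 kW

P_hyd ≈ 32.5 kW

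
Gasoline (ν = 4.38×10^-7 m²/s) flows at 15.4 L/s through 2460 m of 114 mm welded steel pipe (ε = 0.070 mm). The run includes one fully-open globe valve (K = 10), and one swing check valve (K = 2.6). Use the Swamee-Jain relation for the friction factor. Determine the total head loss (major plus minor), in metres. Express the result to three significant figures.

H_L ≈ 48.2 m

V = 4Q/(πD²) = 1.509 m/s; V²/2g = 0.1160 m
Re = 3.93×10^5, ε/D = 6.14×10^-4 → f = 0.01867 (Swamee-Jain)
Major: h_f = f(L/D)·V²/2g = 0.01867·21579·0.1160 = 46.73 m
Minor: ΣK = 12.6; h_m = ΣK·V²/2g = 1.462 m
Total H_L = 46.73 + 1.462 = 48.20 m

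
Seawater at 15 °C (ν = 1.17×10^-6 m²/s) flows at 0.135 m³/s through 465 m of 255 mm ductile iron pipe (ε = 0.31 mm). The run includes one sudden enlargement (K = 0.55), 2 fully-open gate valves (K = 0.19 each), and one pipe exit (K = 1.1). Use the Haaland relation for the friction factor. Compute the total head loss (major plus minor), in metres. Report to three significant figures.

H_L ≈ 14.4 m

V = 4Q/(πD²) = 2.643 m/s; V²/2g = 0.3561 m
Re = 5.76×10^5, ε/D = 0.00122 → f = 0.02104 (Haaland)
Major: h_f = f(L/D)·V²/2g = 0.02104·1824·0.3561 = 13.67 m
Minor: ΣK = 2.03; h_m = ΣK·V²/2g = 0.7230 m
Total H_L = 13.67 + 0.7230 = 14.39 m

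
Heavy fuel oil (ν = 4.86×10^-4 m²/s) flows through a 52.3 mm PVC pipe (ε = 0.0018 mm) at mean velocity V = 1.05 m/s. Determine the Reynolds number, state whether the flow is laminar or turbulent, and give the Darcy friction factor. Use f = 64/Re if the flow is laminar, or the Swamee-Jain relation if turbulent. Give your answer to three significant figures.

Re ≈ 113; laminar; f = 64/Re ≈ 0.566

Re = VD/ν = 1.050·0.0523/4.86×10^-4 = 113
Re < 2300 → laminar → f = 64/Re = 0.5664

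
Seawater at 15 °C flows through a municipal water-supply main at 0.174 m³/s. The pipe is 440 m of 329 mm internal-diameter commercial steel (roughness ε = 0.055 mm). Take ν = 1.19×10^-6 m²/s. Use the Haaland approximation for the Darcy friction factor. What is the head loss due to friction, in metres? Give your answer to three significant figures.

h_f ≈ 4.23 m

V = 4Q/(πD²) = 4·0.174/(π·0.329²) = 2.047 m/s
Re = VD/ν = 2.047·0.329/1.19×10^-6 = 5.66×10^5 → turbulent
ε/D = 0.055/329 = 1.67×10^-4
Haaland: f = 0.01481
h_f = f(L/D)V²/(2g) = 0.01481·(440/0.329)·2.047²/(2·9.81) = 4.229 m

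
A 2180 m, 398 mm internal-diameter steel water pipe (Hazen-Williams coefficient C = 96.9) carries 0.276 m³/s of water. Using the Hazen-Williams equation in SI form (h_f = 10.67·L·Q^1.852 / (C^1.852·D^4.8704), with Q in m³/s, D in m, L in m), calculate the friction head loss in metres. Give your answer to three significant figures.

h_f = 10.67·2180·0.276^1.852 / (96.9^1.852·0.398^4.8704) = 39.92 m

h_f ≈ 39.9 m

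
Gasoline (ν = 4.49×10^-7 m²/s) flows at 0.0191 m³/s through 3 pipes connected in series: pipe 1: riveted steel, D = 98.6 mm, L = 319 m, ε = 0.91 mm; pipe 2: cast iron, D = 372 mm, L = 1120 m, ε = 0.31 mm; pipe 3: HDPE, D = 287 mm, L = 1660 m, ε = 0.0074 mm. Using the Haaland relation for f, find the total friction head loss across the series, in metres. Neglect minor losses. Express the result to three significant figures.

H ≈ 38.8 m

Pipe 1: V = 2.501 m/s, Re = 5.49×10^5, ε/D = 0.00923, f = 0.03708, h_1 = f(L/D)V²/2g = 38.26 m
Pipe 2: V = 0.1757 m/s, Re = 1.46×10^5, ε/D = 8.33×10^-4, f = 0.02067, h_2 = f(L/D)V²/2g = 0.09797 m
Pipe 3: V = 0.2952 m/s, Re = 1.89×10^5, ε/D = 2.58×10^-5, f = 0.01583, h_3 = f(L/D)V²/2g = 0.4069 m
Series → Q common, losses add: H = Σh = 38.76 m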